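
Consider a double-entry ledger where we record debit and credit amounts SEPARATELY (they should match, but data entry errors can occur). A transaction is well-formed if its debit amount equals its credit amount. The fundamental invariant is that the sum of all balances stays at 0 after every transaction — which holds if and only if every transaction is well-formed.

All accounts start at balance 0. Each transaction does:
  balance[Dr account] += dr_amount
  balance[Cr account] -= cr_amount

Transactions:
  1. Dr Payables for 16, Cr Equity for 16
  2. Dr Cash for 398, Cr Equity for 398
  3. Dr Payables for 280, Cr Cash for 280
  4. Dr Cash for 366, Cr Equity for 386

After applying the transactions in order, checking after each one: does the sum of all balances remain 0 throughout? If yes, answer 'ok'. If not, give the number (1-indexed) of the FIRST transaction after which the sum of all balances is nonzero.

After txn 1: dr=16 cr=16 sum_balances=0
After txn 2: dr=398 cr=398 sum_balances=0
After txn 3: dr=280 cr=280 sum_balances=0
After txn 4: dr=366 cr=386 sum_balances=-20

Answer: 4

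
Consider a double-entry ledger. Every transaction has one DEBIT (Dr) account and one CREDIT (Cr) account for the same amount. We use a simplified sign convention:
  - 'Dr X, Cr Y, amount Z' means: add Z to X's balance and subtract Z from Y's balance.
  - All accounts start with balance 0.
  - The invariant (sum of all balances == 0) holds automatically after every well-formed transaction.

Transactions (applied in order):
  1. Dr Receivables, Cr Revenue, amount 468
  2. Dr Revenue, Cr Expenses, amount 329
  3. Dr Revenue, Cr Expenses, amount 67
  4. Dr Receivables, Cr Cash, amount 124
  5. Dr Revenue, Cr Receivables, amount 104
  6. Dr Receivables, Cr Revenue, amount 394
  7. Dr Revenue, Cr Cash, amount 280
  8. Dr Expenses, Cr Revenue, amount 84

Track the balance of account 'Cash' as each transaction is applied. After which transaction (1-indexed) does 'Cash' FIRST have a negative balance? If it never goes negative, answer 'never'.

Answer: 4

Derivation:
After txn 1: Cash=0
After txn 2: Cash=0
After txn 3: Cash=0
After txn 4: Cash=-124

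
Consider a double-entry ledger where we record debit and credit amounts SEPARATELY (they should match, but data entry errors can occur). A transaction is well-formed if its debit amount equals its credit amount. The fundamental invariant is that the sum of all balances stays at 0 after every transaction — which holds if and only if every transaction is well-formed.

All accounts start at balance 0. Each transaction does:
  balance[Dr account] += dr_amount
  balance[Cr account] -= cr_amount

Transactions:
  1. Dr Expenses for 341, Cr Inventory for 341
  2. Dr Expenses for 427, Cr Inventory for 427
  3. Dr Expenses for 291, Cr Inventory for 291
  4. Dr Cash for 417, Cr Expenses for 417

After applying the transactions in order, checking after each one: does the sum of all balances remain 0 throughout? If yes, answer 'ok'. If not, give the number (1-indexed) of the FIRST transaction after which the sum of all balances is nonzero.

After txn 1: dr=341 cr=341 sum_balances=0
After txn 2: dr=427 cr=427 sum_balances=0
After txn 3: dr=291 cr=291 sum_balances=0
After txn 4: dr=417 cr=417 sum_balances=0

Answer: ok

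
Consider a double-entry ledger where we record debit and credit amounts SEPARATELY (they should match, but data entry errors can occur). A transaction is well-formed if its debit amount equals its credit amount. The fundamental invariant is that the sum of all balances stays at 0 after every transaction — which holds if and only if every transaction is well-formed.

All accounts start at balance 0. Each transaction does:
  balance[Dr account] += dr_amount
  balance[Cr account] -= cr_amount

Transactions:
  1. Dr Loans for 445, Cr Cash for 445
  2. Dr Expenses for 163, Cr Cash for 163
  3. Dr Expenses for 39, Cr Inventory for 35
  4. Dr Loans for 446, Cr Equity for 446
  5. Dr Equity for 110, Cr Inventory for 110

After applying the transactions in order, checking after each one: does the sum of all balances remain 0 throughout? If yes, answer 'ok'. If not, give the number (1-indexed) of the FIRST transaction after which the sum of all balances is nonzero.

After txn 1: dr=445 cr=445 sum_balances=0
After txn 2: dr=163 cr=163 sum_balances=0
After txn 3: dr=39 cr=35 sum_balances=4
After txn 4: dr=446 cr=446 sum_balances=4
After txn 5: dr=110 cr=110 sum_balances=4

Answer: 3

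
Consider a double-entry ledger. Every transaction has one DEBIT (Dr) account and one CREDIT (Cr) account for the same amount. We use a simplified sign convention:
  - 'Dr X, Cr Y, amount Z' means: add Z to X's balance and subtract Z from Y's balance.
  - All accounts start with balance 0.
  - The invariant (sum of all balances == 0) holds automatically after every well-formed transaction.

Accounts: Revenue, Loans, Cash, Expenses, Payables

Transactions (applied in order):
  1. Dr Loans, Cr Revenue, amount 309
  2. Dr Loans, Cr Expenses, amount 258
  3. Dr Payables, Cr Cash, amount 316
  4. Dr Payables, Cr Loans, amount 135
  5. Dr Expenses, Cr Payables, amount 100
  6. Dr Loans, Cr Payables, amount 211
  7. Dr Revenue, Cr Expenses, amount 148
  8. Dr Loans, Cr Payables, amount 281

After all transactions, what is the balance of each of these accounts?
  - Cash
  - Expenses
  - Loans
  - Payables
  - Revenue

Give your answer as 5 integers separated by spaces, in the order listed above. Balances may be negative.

After txn 1 (Dr Loans, Cr Revenue, amount 309): Loans=309 Revenue=-309
After txn 2 (Dr Loans, Cr Expenses, amount 258): Expenses=-258 Loans=567 Revenue=-309
After txn 3 (Dr Payables, Cr Cash, amount 316): Cash=-316 Expenses=-258 Loans=567 Payables=316 Revenue=-309
After txn 4 (Dr Payables, Cr Loans, amount 135): Cash=-316 Expenses=-258 Loans=432 Payables=451 Revenue=-309
After txn 5 (Dr Expenses, Cr Payables, amount 100): Cash=-316 Expenses=-158 Loans=432 Payables=351 Revenue=-309
After txn 6 (Dr Loans, Cr Payables, amount 211): Cash=-316 Expenses=-158 Loans=643 Payables=140 Revenue=-309
After txn 7 (Dr Revenue, Cr Expenses, amount 148): Cash=-316 Expenses=-306 Loans=643 Payables=140 Revenue=-161
After txn 8 (Dr Loans, Cr Payables, amount 281): Cash=-316 Expenses=-306 Loans=924 Payables=-141 Revenue=-161

Answer: -316 -306 924 -141 -161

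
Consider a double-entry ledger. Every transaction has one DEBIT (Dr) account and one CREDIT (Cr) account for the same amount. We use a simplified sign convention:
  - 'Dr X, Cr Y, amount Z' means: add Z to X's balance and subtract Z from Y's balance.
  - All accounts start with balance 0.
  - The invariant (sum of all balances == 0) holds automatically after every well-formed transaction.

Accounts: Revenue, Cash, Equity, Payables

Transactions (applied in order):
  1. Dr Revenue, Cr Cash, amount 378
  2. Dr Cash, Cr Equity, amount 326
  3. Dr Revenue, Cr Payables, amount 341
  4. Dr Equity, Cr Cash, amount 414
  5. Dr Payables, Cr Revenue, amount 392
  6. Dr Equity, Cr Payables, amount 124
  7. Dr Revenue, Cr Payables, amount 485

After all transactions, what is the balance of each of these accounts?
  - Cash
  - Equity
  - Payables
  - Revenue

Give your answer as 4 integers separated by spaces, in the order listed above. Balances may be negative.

After txn 1 (Dr Revenue, Cr Cash, amount 378): Cash=-378 Revenue=378
After txn 2 (Dr Cash, Cr Equity, amount 326): Cash=-52 Equity=-326 Revenue=378
After txn 3 (Dr Revenue, Cr Payables, amount 341): Cash=-52 Equity=-326 Payables=-341 Revenue=719
After txn 4 (Dr Equity, Cr Cash, amount 414): Cash=-466 Equity=88 Payables=-341 Revenue=719
After txn 5 (Dr Payables, Cr Revenue, amount 392): Cash=-466 Equity=88 Payables=51 Revenue=327
After txn 6 (Dr Equity, Cr Payables, amount 124): Cash=-466 Equity=212 Payables=-73 Revenue=327
After txn 7 (Dr Revenue, Cr Payables, amount 485): Cash=-466 Equity=212 Payables=-558 Revenue=812

Answer: -466 212 -558 812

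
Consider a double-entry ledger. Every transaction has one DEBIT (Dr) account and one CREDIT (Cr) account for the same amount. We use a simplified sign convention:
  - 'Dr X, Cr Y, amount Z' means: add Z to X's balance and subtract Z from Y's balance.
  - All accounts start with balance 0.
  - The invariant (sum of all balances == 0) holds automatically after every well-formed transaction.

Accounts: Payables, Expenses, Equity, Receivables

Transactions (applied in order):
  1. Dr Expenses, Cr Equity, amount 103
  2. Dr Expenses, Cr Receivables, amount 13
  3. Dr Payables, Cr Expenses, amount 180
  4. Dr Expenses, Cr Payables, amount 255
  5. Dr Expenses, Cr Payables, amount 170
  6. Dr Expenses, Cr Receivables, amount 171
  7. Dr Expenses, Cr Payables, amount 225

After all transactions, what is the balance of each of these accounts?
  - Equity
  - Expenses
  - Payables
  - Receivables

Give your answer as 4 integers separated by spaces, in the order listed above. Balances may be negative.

After txn 1 (Dr Expenses, Cr Equity, amount 103): Equity=-103 Expenses=103
After txn 2 (Dr Expenses, Cr Receivables, amount 13): Equity=-103 Expenses=116 Receivables=-13
After txn 3 (Dr Payables, Cr Expenses, amount 180): Equity=-103 Expenses=-64 Payables=180 Receivables=-13
After txn 4 (Dr Expenses, Cr Payables, amount 255): Equity=-103 Expenses=191 Payables=-75 Receivables=-13
After txn 5 (Dr Expenses, Cr Payables, amount 170): Equity=-103 Expenses=361 Payables=-245 Receivables=-13
After txn 6 (Dr Expenses, Cr Receivables, amount 171): Equity=-103 Expenses=532 Payables=-245 Receivables=-184
After txn 7 (Dr Expenses, Cr Payables, amount 225): Equity=-103 Expenses=757 Payables=-470 Receivables=-184

Answer: -103 757 -470 -184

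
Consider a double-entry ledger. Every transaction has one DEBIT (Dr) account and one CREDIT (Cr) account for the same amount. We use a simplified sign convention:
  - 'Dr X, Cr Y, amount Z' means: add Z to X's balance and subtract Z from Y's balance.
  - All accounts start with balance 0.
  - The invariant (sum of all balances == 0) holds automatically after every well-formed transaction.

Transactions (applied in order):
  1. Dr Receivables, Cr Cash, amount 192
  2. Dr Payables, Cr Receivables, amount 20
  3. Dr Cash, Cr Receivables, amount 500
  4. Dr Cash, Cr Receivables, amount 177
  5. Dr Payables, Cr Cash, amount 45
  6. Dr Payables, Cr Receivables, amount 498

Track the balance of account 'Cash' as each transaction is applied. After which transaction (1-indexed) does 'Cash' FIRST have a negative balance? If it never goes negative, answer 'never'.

Answer: 1

Derivation:
After txn 1: Cash=-192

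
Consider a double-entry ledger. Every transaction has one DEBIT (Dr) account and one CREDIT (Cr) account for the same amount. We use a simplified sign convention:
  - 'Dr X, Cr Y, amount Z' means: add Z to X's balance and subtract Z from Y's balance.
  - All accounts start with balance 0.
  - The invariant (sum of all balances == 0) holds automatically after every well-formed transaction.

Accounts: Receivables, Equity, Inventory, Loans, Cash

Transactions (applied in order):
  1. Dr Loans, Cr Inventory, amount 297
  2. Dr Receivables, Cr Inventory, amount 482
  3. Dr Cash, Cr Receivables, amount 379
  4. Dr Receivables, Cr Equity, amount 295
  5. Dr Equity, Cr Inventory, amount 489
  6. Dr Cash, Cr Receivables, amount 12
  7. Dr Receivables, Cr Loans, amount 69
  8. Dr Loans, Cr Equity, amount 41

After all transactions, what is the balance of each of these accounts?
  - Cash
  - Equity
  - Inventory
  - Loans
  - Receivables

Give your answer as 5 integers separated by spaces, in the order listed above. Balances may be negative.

After txn 1 (Dr Loans, Cr Inventory, amount 297): Inventory=-297 Loans=297
After txn 2 (Dr Receivables, Cr Inventory, amount 482): Inventory=-779 Loans=297 Receivables=482
After txn 3 (Dr Cash, Cr Receivables, amount 379): Cash=379 Inventory=-779 Loans=297 Receivables=103
After txn 4 (Dr Receivables, Cr Equity, amount 295): Cash=379 Equity=-295 Inventory=-779 Loans=297 Receivables=398
After txn 5 (Dr Equity, Cr Inventory, amount 489): Cash=379 Equity=194 Inventory=-1268 Loans=297 Receivables=398
After txn 6 (Dr Cash, Cr Receivables, amount 12): Cash=391 Equity=194 Inventory=-1268 Loans=297 Receivables=386
After txn 7 (Dr Receivables, Cr Loans, amount 69): Cash=391 Equity=194 Inventory=-1268 Loans=228 Receivables=455
After txn 8 (Dr Loans, Cr Equity, amount 41): Cash=391 Equity=153 Inventory=-1268 Loans=269 Receivables=455

Answer: 391 153 -1268 269 455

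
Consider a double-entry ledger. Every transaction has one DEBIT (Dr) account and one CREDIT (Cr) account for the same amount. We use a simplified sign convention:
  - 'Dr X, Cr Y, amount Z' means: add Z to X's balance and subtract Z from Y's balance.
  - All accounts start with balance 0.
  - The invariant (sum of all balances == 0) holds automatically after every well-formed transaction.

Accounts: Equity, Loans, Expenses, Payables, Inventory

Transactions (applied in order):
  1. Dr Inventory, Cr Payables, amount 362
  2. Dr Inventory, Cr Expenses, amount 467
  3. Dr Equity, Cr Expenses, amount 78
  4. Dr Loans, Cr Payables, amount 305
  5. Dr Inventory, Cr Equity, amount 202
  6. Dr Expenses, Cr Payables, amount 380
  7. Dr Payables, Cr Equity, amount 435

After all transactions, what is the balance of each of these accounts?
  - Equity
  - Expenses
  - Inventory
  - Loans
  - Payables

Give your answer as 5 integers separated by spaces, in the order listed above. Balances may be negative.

After txn 1 (Dr Inventory, Cr Payables, amount 362): Inventory=362 Payables=-362
After txn 2 (Dr Inventory, Cr Expenses, amount 467): Expenses=-467 Inventory=829 Payables=-362
After txn 3 (Dr Equity, Cr Expenses, amount 78): Equity=78 Expenses=-545 Inventory=829 Payables=-362
After txn 4 (Dr Loans, Cr Payables, amount 305): Equity=78 Expenses=-545 Inventory=829 Loans=305 Payables=-667
After txn 5 (Dr Inventory, Cr Equity, amount 202): Equity=-124 Expenses=-545 Inventory=1031 Loans=305 Payables=-667
After txn 6 (Dr Expenses, Cr Payables, amount 380): Equity=-124 Expenses=-165 Inventory=1031 Loans=305 Payables=-1047
After txn 7 (Dr Payables, Cr Equity, amount 435): Equity=-559 Expenses=-165 Inventory=1031 Loans=305 Payables=-612

Answer: -559 -165 1031 305 -612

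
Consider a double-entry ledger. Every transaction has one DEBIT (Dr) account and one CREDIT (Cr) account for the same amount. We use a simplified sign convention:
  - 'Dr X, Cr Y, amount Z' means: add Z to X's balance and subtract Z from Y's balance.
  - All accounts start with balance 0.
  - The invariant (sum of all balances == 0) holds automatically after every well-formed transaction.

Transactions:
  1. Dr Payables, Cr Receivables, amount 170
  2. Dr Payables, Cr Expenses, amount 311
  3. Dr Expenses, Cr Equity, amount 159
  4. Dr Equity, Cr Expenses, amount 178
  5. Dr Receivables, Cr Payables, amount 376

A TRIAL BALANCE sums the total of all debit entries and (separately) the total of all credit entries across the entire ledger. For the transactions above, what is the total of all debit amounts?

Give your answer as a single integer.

Answer: 1194

Derivation:
Txn 1: debit+=170
Txn 2: debit+=311
Txn 3: debit+=159
Txn 4: debit+=178
Txn 5: debit+=376
Total debits = 1194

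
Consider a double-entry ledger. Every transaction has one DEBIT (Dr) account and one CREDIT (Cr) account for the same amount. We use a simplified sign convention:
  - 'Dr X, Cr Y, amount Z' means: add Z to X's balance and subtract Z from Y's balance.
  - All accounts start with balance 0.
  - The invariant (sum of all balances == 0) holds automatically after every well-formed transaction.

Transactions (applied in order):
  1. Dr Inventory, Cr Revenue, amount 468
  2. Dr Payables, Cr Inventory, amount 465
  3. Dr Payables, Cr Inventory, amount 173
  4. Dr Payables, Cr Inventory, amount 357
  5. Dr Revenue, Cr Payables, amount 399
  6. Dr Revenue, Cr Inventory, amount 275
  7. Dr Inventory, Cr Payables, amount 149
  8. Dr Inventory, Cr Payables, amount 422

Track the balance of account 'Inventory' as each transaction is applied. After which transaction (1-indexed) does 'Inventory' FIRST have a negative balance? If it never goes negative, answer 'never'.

Answer: 3

Derivation:
After txn 1: Inventory=468
After txn 2: Inventory=3
After txn 3: Inventory=-170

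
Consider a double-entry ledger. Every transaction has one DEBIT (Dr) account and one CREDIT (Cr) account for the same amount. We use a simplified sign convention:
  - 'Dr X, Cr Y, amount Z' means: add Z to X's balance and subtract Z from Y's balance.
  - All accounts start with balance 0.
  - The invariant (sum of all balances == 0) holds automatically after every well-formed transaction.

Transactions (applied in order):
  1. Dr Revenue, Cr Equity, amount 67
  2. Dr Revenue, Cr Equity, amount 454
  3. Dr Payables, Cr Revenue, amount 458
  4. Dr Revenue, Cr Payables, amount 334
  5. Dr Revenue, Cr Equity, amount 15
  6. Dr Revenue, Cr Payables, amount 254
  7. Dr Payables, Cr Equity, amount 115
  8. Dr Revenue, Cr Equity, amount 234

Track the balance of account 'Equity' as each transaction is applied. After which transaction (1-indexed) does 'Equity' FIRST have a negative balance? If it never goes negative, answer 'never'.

Answer: 1

Derivation:
After txn 1: Equity=-67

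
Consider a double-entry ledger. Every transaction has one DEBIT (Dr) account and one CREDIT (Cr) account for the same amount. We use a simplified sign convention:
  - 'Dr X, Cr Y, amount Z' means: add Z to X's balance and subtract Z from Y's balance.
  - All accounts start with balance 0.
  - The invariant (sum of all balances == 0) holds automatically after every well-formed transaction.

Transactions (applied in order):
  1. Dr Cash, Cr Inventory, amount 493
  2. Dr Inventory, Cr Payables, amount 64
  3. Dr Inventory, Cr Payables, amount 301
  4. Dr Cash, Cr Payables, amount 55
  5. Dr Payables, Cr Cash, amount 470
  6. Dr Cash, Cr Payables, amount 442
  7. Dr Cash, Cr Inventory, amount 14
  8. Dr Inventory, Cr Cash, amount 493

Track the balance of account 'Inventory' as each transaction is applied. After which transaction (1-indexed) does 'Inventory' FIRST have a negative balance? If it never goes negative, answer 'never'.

Answer: 1

Derivation:
After txn 1: Inventory=-493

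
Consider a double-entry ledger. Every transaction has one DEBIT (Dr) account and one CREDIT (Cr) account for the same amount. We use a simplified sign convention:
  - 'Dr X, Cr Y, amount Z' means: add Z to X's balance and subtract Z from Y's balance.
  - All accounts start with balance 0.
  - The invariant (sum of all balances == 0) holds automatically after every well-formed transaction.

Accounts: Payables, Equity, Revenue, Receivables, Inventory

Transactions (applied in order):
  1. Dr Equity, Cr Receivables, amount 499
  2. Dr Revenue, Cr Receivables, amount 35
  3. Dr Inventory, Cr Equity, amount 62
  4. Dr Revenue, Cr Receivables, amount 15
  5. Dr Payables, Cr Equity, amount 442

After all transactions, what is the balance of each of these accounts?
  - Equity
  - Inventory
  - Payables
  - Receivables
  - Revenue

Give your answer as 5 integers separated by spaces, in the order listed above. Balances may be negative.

Answer: -5 62 442 -549 50

Derivation:
After txn 1 (Dr Equity, Cr Receivables, amount 499): Equity=499 Receivables=-499
After txn 2 (Dr Revenue, Cr Receivables, amount 35): Equity=499 Receivables=-534 Revenue=35
After txn 3 (Dr Inventory, Cr Equity, amount 62): Equity=437 Inventory=62 Receivables=-534 Revenue=35
After txn 4 (Dr Revenue, Cr Receivables, amount 15): Equity=437 Inventory=62 Receivables=-549 Revenue=50
After txn 5 (Dr Payables, Cr Equity, amount 442): Equity=-5 Inventory=62 Payables=442 Receivables=-549 Revenue=50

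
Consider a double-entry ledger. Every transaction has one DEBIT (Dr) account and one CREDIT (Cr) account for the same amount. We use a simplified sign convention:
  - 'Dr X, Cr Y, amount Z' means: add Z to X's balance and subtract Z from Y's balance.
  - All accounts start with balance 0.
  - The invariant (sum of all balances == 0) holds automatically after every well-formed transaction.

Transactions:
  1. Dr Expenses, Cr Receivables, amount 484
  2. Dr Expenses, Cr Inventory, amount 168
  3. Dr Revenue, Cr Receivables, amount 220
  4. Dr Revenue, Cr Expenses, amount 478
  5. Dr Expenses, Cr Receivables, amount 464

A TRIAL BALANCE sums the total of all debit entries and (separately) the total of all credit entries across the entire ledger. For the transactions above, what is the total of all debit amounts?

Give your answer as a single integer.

Txn 1: debit+=484
Txn 2: debit+=168
Txn 3: debit+=220
Txn 4: debit+=478
Txn 5: debit+=464
Total debits = 1814

Answer: 1814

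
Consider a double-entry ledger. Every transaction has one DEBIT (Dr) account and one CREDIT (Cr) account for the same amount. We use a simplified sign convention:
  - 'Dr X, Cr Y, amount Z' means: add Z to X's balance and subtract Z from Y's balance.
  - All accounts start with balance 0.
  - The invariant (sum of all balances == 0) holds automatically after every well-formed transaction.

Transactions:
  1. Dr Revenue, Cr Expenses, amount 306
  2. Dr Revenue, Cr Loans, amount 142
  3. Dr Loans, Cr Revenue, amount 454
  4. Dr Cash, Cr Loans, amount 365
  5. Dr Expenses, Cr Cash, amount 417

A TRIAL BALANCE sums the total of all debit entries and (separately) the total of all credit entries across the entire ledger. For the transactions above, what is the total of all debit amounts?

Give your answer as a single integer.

Txn 1: debit+=306
Txn 2: debit+=142
Txn 3: debit+=454
Txn 4: debit+=365
Txn 5: debit+=417
Total debits = 1684

Answer: 1684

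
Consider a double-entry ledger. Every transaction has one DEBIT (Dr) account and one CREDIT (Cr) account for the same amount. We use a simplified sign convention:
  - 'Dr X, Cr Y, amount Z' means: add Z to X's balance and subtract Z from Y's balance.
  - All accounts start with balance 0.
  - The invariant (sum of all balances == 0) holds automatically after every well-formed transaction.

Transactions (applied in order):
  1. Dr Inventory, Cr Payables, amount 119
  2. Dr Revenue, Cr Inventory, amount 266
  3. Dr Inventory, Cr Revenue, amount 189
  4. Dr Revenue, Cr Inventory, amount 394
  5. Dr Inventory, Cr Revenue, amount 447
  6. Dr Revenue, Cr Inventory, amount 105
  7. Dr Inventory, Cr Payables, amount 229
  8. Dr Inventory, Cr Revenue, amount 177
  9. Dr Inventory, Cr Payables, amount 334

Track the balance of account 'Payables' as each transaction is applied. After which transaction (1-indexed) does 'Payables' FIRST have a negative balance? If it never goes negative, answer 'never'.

After txn 1: Payables=-119

Answer: 1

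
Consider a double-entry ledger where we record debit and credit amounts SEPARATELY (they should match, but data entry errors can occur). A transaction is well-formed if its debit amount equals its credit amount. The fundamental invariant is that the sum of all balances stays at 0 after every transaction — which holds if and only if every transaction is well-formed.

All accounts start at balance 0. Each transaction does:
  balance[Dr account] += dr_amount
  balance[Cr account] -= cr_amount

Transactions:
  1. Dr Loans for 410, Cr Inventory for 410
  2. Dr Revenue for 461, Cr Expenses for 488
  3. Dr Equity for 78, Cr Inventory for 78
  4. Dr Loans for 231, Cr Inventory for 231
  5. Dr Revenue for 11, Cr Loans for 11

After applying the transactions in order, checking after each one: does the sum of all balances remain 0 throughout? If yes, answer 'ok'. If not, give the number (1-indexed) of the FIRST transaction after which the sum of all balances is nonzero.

Answer: 2

Derivation:
After txn 1: dr=410 cr=410 sum_balances=0
After txn 2: dr=461 cr=488 sum_balances=-27
After txn 3: dr=78 cr=78 sum_balances=-27
After txn 4: dr=231 cr=231 sum_balances=-27
After txn 5: dr=11 cr=11 sum_balances=-27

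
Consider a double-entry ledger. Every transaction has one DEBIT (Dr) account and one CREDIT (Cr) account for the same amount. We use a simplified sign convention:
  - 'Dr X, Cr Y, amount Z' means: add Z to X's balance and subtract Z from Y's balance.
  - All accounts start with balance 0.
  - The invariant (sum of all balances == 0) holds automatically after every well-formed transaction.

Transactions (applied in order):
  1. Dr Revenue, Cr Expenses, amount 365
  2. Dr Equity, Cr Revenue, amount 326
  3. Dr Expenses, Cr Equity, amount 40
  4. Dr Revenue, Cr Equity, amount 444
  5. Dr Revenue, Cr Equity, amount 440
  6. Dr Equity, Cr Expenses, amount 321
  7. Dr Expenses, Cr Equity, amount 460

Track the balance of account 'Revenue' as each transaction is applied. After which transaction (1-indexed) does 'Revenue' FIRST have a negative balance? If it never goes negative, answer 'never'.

After txn 1: Revenue=365
After txn 2: Revenue=39
After txn 3: Revenue=39
After txn 4: Revenue=483
After txn 5: Revenue=923
After txn 6: Revenue=923
After txn 7: Revenue=923

Answer: never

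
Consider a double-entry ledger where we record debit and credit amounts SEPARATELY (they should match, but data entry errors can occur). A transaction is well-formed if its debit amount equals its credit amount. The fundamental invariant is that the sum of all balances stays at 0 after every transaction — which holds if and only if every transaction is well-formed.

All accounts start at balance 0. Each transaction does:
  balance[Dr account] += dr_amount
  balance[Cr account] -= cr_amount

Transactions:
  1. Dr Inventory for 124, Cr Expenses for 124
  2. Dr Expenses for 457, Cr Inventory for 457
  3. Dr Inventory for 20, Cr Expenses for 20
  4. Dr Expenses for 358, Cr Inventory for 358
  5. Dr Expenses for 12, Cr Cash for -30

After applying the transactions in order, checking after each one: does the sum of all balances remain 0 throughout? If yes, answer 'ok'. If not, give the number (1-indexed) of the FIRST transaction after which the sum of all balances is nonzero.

Answer: 5

Derivation:
After txn 1: dr=124 cr=124 sum_balances=0
After txn 2: dr=457 cr=457 sum_balances=0
After txn 3: dr=20 cr=20 sum_balances=0
After txn 4: dr=358 cr=358 sum_balances=0
After txn 5: dr=12 cr=-30 sum_balances=42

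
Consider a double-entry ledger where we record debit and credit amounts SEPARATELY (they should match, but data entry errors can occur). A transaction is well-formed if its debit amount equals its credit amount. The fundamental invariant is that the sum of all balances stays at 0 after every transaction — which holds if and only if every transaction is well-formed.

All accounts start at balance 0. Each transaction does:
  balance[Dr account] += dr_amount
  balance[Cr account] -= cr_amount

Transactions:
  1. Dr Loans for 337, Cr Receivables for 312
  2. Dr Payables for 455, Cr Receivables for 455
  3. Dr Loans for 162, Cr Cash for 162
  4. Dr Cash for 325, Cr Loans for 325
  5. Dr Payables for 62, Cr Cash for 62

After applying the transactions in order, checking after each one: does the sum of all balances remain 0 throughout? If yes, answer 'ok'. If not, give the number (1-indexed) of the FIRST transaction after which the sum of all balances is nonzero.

After txn 1: dr=337 cr=312 sum_balances=25
After txn 2: dr=455 cr=455 sum_balances=25
After txn 3: dr=162 cr=162 sum_balances=25
After txn 4: dr=325 cr=325 sum_balances=25
After txn 5: dr=62 cr=62 sum_balances=25

Answer: 1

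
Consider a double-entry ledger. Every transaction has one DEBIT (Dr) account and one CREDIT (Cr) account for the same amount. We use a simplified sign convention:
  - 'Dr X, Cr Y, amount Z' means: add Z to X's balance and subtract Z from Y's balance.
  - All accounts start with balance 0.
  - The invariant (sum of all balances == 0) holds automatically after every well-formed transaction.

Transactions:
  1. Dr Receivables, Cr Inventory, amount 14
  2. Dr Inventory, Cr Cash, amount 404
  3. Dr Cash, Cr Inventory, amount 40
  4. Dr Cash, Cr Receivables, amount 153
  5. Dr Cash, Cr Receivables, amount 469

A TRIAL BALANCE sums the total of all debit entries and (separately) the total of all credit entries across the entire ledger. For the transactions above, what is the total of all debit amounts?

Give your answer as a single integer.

Answer: 1080

Derivation:
Txn 1: debit+=14
Txn 2: debit+=404
Txn 3: debit+=40
Txn 4: debit+=153
Txn 5: debit+=469
Total debits = 1080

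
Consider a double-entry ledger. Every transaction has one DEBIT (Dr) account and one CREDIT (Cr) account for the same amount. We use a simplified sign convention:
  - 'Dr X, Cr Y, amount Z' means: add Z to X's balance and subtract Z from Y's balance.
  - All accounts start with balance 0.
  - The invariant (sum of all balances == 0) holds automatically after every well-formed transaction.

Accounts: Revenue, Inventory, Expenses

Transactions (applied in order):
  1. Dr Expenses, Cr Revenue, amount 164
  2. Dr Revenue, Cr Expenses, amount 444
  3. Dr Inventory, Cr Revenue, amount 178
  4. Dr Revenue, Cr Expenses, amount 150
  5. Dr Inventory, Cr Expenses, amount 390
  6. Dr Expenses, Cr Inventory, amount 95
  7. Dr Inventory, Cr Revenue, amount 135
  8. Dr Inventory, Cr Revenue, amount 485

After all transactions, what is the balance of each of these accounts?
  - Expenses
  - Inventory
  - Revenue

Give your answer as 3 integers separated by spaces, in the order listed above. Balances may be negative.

After txn 1 (Dr Expenses, Cr Revenue, amount 164): Expenses=164 Revenue=-164
After txn 2 (Dr Revenue, Cr Expenses, amount 444): Expenses=-280 Revenue=280
After txn 3 (Dr Inventory, Cr Revenue, amount 178): Expenses=-280 Inventory=178 Revenue=102
After txn 4 (Dr Revenue, Cr Expenses, amount 150): Expenses=-430 Inventory=178 Revenue=252
After txn 5 (Dr Inventory, Cr Expenses, amount 390): Expenses=-820 Inventory=568 Revenue=252
After txn 6 (Dr Expenses, Cr Inventory, amount 95): Expenses=-725 Inventory=473 Revenue=252
After txn 7 (Dr Inventory, Cr Revenue, amount 135): Expenses=-725 Inventory=608 Revenue=117
After txn 8 (Dr Inventory, Cr Revenue, amount 485): Expenses=-725 Inventory=1093 Revenue=-368

Answer: -725 1093 -368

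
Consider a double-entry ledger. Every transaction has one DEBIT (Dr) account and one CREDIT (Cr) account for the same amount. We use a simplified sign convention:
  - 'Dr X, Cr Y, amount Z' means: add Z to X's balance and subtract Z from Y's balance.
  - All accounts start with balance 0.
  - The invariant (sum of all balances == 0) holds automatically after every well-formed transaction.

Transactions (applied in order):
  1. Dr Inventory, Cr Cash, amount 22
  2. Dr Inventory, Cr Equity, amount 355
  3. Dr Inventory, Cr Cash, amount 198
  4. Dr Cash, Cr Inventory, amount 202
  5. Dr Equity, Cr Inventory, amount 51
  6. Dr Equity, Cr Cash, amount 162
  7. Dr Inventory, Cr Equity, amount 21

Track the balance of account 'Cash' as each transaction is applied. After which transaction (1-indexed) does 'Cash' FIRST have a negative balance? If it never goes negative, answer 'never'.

Answer: 1

Derivation:
After txn 1: Cash=-22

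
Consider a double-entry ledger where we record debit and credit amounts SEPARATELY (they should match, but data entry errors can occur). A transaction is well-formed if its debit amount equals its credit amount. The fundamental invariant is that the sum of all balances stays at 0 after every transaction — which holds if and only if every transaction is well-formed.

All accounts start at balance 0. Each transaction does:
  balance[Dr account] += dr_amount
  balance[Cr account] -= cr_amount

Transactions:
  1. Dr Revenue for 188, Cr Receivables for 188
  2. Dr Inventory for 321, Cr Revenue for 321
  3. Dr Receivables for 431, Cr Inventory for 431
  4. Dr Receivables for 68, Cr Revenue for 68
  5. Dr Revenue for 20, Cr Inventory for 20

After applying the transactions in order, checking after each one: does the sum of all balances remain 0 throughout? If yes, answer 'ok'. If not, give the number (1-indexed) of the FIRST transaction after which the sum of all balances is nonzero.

Answer: ok

Derivation:
After txn 1: dr=188 cr=188 sum_balances=0
After txn 2: dr=321 cr=321 sum_balances=0
After txn 3: dr=431 cr=431 sum_balances=0
After txn 4: dr=68 cr=68 sum_balances=0
After txn 5: dr=20 cr=20 sum_balances=0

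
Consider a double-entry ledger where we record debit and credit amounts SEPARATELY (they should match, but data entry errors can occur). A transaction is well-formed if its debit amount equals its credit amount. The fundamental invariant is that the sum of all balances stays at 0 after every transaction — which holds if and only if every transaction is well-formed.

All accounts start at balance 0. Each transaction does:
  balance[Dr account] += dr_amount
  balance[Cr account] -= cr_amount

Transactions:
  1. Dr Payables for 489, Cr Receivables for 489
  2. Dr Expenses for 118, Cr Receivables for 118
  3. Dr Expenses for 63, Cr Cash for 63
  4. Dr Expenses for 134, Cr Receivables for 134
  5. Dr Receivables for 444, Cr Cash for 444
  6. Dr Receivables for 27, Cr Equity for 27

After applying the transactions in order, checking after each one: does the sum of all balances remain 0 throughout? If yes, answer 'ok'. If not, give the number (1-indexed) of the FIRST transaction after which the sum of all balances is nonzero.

Answer: ok

Derivation:
After txn 1: dr=489 cr=489 sum_balances=0
After txn 2: dr=118 cr=118 sum_balances=0
After txn 3: dr=63 cr=63 sum_balances=0
After txn 4: dr=134 cr=134 sum_balances=0
After txn 5: dr=444 cr=444 sum_balances=0
After txn 6: dr=27 cr=27 sum_balances=0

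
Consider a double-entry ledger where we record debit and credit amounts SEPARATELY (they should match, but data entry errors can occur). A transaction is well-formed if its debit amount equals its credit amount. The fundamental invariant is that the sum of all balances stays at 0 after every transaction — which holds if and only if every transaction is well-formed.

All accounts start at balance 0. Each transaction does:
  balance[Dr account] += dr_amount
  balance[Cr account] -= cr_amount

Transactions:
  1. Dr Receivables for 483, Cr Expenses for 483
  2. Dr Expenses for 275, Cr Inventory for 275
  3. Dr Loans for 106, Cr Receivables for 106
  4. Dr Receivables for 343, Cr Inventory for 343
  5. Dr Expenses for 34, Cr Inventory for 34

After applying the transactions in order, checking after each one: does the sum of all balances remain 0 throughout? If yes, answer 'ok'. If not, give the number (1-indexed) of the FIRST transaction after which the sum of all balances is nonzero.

After txn 1: dr=483 cr=483 sum_balances=0
After txn 2: dr=275 cr=275 sum_balances=0
After txn 3: dr=106 cr=106 sum_balances=0
After txn 4: dr=343 cr=343 sum_balances=0
After txn 5: dr=34 cr=34 sum_balances=0

Answer: ok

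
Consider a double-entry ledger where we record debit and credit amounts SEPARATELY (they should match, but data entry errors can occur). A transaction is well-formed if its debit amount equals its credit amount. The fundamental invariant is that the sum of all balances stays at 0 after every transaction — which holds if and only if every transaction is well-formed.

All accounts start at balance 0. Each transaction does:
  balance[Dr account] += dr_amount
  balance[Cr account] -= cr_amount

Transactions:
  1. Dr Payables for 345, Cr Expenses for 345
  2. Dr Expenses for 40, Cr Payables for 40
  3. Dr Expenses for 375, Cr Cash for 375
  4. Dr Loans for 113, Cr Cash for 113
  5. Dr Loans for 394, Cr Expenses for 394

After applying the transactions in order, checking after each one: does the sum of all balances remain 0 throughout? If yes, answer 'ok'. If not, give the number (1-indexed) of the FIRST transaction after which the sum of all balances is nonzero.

Answer: ok

Derivation:
After txn 1: dr=345 cr=345 sum_balances=0
After txn 2: dr=40 cr=40 sum_balances=0
After txn 3: dr=375 cr=375 sum_balances=0
After txn 4: dr=113 cr=113 sum_balances=0
After txn 5: dr=394 cr=394 sum_balances=0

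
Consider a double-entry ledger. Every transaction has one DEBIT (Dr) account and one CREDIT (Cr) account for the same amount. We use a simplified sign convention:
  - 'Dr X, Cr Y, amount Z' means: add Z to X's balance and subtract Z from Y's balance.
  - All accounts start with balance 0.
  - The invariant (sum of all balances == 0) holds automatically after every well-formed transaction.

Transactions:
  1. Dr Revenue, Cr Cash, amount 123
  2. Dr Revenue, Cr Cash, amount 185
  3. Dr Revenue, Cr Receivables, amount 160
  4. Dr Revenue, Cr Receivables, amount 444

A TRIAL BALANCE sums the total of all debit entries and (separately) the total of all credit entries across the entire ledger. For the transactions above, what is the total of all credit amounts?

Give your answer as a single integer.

Txn 1: credit+=123
Txn 2: credit+=185
Txn 3: credit+=160
Txn 4: credit+=444
Total credits = 912

Answer: 912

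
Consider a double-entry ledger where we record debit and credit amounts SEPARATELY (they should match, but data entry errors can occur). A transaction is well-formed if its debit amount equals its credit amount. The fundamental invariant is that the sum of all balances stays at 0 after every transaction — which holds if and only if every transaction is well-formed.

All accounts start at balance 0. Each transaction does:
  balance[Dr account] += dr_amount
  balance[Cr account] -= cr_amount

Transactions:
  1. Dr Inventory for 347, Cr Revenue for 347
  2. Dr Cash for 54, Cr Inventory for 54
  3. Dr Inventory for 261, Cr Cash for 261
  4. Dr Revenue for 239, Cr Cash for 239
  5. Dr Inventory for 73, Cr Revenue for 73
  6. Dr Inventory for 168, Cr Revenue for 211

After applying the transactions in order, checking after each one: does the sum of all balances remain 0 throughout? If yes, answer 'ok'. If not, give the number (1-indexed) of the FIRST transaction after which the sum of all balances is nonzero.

After txn 1: dr=347 cr=347 sum_balances=0
After txn 2: dr=54 cr=54 sum_balances=0
After txn 3: dr=261 cr=261 sum_balances=0
After txn 4: dr=239 cr=239 sum_balances=0
After txn 5: dr=73 cr=73 sum_balances=0
After txn 6: dr=168 cr=211 sum_balances=-43

Answer: 6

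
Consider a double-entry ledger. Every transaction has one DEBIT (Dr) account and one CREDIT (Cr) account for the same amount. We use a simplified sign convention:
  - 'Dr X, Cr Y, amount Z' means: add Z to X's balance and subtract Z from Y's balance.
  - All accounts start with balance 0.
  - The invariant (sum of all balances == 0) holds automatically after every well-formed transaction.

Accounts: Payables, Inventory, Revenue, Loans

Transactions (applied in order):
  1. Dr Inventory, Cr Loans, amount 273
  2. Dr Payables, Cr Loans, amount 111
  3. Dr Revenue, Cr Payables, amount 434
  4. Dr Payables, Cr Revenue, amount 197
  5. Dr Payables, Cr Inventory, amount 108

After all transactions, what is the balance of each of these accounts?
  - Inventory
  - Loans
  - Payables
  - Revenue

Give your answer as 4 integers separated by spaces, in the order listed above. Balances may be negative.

After txn 1 (Dr Inventory, Cr Loans, amount 273): Inventory=273 Loans=-273
After txn 2 (Dr Payables, Cr Loans, amount 111): Inventory=273 Loans=-384 Payables=111
After txn 3 (Dr Revenue, Cr Payables, amount 434): Inventory=273 Loans=-384 Payables=-323 Revenue=434
After txn 4 (Dr Payables, Cr Revenue, amount 197): Inventory=273 Loans=-384 Payables=-126 Revenue=237
After txn 5 (Dr Payables, Cr Inventory, amount 108): Inventory=165 Loans=-384 Payables=-18 Revenue=237

Answer: 165 -384 -18 237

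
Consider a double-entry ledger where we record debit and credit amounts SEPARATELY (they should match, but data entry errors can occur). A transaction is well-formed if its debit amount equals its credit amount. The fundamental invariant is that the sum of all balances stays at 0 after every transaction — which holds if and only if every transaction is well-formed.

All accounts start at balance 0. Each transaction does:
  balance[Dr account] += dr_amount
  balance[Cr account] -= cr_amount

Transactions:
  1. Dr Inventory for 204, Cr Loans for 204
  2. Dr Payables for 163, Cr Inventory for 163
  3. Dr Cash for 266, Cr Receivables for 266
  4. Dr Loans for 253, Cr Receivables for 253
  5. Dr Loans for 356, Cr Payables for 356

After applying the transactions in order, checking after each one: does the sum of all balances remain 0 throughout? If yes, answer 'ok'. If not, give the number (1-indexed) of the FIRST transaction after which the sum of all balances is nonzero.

Answer: ok

Derivation:
After txn 1: dr=204 cr=204 sum_balances=0
After txn 2: dr=163 cr=163 sum_balances=0
After txn 3: dr=266 cr=266 sum_balances=0
After txn 4: dr=253 cr=253 sum_balances=0
After txn 5: dr=356 cr=356 sum_balances=0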